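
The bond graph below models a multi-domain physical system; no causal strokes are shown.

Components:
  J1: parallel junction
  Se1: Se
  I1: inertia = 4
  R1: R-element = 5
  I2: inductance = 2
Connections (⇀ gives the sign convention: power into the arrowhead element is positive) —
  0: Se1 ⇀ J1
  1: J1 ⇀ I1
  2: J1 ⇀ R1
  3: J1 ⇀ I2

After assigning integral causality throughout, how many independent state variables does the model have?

#0 stroke→J1  (Se1 fixes effort; stroke away)
#1 stroke→I1  (J1: bond 0 brought effort, rest push out)
#2 stroke→R1  (0-jn J1 has e-setter on 0)
#3 stroke→I2  (J1 effort already set via bond 0)

2  (I1, I2 all integral)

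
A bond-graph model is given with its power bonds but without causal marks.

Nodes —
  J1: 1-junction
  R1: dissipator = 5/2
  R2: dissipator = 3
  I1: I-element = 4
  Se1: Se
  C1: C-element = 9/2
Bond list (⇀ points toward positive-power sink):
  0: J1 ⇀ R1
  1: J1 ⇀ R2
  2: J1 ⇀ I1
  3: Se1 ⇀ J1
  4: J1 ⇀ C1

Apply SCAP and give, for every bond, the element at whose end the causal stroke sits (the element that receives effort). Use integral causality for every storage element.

b3 stroke→J1  (Se1 (Se) sets effort on bond)
b2 stroke→I1  (I1: I, integral causality)
b0 stroke→J1  (common-f at J1 fixed by 2)
b1 stroke→J1  (common-f at J1 fixed by 2)
b4 stroke→J1  (common-f at J1 fixed by 2)

#0 stroke at J1
#1 stroke at J1
#2 stroke at I1
#3 stroke at J1
#4 stroke at J1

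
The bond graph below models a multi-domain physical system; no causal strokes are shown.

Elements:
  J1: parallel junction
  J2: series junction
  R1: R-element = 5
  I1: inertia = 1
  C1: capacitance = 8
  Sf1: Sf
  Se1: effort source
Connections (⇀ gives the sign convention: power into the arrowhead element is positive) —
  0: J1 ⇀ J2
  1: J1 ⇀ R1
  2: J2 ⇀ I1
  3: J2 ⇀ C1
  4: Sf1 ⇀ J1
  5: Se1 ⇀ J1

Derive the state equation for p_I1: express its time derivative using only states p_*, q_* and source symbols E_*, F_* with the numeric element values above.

bond 4 |Sf1  (source Sf1 imposes f)
bond 5 |J1  (source Se1 imposes e)
bond 0 |J2  (0-jn J1 has e-setter on 5)
bond 1 |R1  (0-jn J1 has e-setter on 5)
bond 2 |I1  (I1 outputs flow p/I1)
bond 3 |J2  (common-f at J2 fixed by 2)

dp_I1/dt = E_Se1 - q_C1/8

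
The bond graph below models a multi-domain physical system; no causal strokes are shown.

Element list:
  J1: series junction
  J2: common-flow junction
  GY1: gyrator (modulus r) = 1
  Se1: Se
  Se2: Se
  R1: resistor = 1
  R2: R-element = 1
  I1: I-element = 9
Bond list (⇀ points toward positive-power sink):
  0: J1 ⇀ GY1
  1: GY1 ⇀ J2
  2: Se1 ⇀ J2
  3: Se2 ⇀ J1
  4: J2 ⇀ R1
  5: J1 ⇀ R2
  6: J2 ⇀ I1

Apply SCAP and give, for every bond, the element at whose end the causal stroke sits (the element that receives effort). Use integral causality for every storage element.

bond 0 |J1
bond 1 |J2
bond 2 |J2
bond 3 |J1
bond 4 |J2
bond 5 |R2
bond 6 |I1

b2 |J2  (source Se1 imposes e)
b3 |J1  (Se2 (Se) sets effort on bond)
b6 |I1  (I1 integral (f out))
b1 |J2  (J2: bond 6 brought flow, rest push out)
b4 |J2  (J2: bond 6 brought flow, rest push out)
b0 |J1  (GY GY1: same side as bond 1)
b5 |R2  (J1: last free bond brings flow in)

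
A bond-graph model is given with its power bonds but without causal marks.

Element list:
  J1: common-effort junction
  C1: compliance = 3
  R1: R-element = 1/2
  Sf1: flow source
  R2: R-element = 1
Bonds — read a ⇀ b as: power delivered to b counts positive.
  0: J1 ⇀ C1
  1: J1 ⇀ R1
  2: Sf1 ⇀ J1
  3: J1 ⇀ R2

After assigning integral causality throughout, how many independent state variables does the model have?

#2 |Sf1  (Sf1 (Sf) sets flow on bond)
#0 |J1  (prefer integral on C1)
#1 |R1  (J1 effort already set via bond 0)
#3 |R2  (common-e at J1 fixed by 0)

1  (C1 all integral)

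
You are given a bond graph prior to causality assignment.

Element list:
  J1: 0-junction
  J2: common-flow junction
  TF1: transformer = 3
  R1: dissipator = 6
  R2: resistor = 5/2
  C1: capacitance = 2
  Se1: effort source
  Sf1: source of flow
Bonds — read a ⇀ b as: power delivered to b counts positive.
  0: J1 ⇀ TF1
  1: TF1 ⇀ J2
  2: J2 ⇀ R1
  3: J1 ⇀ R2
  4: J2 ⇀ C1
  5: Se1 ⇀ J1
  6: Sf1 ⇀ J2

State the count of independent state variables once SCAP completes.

1  (C1 all integral)

β5 stroke→J1  (Se1: effort source, stroke at far end)
β6 stroke→Sf1  (Sf1: flow source, stroke at near end)
β0 stroke→TF1  (J1 effort already set via bond 5)
β3 stroke→R2  (J1: bond 5 brought effort, rest push out)
β1 stroke→J2  (common-f at J2 fixed by 6)
β2 stroke→J2  (J2 flow already set via bond 6)
β4 stroke→J2  (1-jn J2 has f-setter on 6)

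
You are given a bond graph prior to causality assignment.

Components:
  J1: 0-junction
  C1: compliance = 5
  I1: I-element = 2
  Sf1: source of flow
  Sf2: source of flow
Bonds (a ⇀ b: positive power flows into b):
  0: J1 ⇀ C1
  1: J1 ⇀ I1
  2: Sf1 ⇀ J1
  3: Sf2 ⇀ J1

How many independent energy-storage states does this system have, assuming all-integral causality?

bond 2 |Sf1  (Sf1: flow source, stroke at near end)
bond 3 |Sf2  (Sf2 (Sf) sets flow on bond)
bond 0 |J1  (C1 integral (e out))
bond 1 |I1  (J1: bond 0 brought effort, rest push out)

2  (C1, I1 all integral)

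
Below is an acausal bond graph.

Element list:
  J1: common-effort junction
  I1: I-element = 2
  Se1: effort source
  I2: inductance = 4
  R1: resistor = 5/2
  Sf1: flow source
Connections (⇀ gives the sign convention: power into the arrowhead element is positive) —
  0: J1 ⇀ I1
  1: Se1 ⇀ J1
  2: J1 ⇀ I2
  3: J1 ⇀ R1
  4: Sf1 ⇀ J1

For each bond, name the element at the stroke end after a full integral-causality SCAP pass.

#0 stroke at I1
#1 stroke at J1
#2 stroke at I2
#3 stroke at R1
#4 stroke at Sf1

#1 →J1  (Se1: effort source, stroke at far end)
#4 →Sf1  (Sf1 (Sf) sets flow on bond)
#0 →I1  (J1 effort already set via bond 1)
#2 →I2  (J1: bond 1 brought effort, rest push out)
#3 →R1  (0-jn J1 has e-setter on 1)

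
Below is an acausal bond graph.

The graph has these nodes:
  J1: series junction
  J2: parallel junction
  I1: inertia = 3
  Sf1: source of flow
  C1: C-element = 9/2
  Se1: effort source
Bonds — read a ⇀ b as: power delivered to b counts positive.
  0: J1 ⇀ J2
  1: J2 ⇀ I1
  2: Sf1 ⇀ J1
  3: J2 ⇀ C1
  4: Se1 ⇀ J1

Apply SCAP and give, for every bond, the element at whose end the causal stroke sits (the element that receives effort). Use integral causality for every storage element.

bond 2 |Sf1  (Sf1 (Sf) sets flow on bond)
bond 4 |J1  (Se1 (Se) sets effort on bond)
bond 0 |J1  (common-f at J1 fixed by 2)
bond 1 |I1  (I1 integral (f out))
bond 3 |J2  (closing 0-jn rule on J2)

bond 0 →J1
bond 1 →I1
bond 2 →Sf1
bond 3 →J2
bond 4 →J1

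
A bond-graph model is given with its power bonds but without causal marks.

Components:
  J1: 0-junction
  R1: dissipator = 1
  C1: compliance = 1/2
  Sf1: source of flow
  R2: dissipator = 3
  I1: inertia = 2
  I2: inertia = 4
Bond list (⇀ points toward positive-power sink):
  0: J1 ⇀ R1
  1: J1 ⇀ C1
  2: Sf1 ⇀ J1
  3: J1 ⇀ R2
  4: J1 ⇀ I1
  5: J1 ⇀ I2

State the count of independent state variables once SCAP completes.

bond 2 stroke→Sf1  (Sf1: flow source, stroke at near end)
bond 1 stroke→J1  (C1 outputs effort q/C1)
bond 0 stroke→R1  (J1: bond 1 brought effort, rest push out)
bond 3 stroke→R2  (0-jn J1 has e-setter on 1)
bond 4 stroke→I1  (common-e at J1 fixed by 1)
bond 5 stroke→I2  (J1 effort already set via bond 1)

3  (C1, I1, I2 all integral)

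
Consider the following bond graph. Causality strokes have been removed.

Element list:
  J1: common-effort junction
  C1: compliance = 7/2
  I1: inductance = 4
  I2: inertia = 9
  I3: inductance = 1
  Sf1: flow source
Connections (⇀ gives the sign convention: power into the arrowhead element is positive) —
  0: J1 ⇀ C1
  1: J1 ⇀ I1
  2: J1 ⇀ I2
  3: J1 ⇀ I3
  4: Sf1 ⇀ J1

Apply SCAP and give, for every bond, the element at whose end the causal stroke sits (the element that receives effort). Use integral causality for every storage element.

b4 →Sf1  (source Sf1 imposes f)
b0 →J1  (C1 integral (e out))
b1 →I1  (J1 effort already set via bond 0)
b2 →I2  (J1: bond 0 brought effort, rest push out)
b3 →I3  (J1: bond 0 brought effort, rest push out)

#0 |J1
#1 |I1
#2 |I2
#3 |I3
#4 |Sf1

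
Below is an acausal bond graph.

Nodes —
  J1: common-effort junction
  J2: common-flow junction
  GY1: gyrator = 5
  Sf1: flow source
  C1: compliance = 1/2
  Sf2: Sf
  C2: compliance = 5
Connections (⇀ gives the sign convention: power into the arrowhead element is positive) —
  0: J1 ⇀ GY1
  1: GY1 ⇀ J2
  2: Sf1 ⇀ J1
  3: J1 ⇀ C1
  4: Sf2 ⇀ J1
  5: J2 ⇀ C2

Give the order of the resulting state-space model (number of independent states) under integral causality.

b2 stroke at Sf1  (source Sf1 imposes f)
b4 stroke at Sf2  (source Sf2 imposes f)
b3 stroke at J1  (prefer integral on C1)
b0 stroke at GY1  (J1 effort already set via bond 3)
b1 stroke at GY1  (GY1 both-in/both-out from 0)
b5 stroke at J2  (J2: bond 1 brought flow, rest push out)

2  (C1, C2 all integral)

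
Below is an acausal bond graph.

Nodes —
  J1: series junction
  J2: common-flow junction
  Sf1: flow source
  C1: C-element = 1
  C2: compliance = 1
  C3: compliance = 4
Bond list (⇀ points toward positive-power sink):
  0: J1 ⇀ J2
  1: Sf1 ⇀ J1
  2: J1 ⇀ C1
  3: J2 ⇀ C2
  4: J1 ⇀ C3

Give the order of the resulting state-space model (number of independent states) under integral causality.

bond 1 |Sf1  (Sf1: flow source, stroke at near end)
bond 0 |J1  (J1: bond 1 brought flow, rest push out)
bond 2 |J1  (J1 flow already set via bond 1)
bond 4 |J1  (1-jn J1 has f-setter on 1)
bond 3 |J2  (1-jn J2 has f-setter on 0)

3  (C1, C2, C3 all integral)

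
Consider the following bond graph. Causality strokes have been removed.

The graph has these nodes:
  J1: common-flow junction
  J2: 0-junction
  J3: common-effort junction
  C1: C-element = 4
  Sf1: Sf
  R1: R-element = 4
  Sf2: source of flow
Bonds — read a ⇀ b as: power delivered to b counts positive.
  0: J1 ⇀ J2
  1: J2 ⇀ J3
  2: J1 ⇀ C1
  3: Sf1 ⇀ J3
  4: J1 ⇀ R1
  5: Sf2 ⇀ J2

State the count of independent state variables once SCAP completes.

1  (C1 all integral)

β3 |Sf1  (Sf1 fixes flow; stroke at Sf1)
β5 |Sf2  (Sf2: flow source, stroke at near end)
β1 |J3  (closing 0-jn rule on J3)
β0 |J2  (only one effort-in slot at J2)
β2 |J1  (1-jn J1 has f-setter on 0)
β4 |J1  (common-f at J1 fixed by 0)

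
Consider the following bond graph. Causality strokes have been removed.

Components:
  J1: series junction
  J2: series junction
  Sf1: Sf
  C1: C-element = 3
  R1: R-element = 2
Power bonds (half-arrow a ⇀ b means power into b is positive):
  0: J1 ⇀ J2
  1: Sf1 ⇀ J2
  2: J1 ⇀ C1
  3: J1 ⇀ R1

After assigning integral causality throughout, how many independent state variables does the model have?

1  (C1 all integral)

#1 →Sf1  (Sf1 fixes flow; stroke at Sf1)
#0 →J2  (J2: bond 1 brought flow, rest push out)
#2 →J1  (1-jn J1 has f-setter on 0)
#3 →J1  (J1: bond 0 brought flow, rest push out)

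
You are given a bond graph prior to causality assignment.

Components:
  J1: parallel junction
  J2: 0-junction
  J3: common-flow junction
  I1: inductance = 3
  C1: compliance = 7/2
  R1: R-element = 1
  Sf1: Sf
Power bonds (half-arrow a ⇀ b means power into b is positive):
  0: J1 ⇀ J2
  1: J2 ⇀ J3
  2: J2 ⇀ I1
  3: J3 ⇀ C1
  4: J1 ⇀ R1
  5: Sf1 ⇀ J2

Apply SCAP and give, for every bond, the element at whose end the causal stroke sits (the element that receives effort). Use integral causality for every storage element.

β0 stroke at J1
β1 stroke at J2
β2 stroke at I1
β3 stroke at J3
β4 stroke at R1
β5 stroke at Sf1

bond 5 stroke→Sf1  (Sf1 (Sf) sets flow on bond)
bond 2 stroke→I1  (prefer integral on I1)
bond 3 stroke→J3  (prefer integral on C1)
bond 1 stroke→J2  (J3: last free bond brings flow in)
bond 0 stroke→J1  (0-jn J2 has e-setter on 1)
bond 4 stroke→R1  (J1 effort already set via bond 0)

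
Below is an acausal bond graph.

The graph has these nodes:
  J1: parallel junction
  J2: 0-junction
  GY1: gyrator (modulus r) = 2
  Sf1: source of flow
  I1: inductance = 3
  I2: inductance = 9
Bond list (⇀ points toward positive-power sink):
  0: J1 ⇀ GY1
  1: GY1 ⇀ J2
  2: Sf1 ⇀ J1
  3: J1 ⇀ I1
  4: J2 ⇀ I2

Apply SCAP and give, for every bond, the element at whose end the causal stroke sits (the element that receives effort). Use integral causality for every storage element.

b2 stroke at Sf1  (Sf1: flow source, stroke at near end)
b3 stroke at I1  (I1 outputs flow p/I1)
b0 stroke at J1  (J1: last free bond brings effort in)
b1 stroke at J2  (GY GY1: same side as bond 0)
b4 stroke at I2  (common-e at J2 fixed by 1)

bond 0 →J1
bond 1 →J2
bond 2 →Sf1
bond 3 →I1
bond 4 →I2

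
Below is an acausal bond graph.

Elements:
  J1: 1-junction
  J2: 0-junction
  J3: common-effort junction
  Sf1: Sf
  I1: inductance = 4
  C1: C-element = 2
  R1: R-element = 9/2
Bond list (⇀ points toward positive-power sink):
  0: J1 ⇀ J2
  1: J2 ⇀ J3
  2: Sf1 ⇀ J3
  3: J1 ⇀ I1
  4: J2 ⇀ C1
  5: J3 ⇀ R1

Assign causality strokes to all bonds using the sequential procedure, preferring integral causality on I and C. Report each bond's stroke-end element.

b2 stroke at Sf1  (Sf1: flow source, stroke at near end)
b3 stroke at I1  (I1: I, integral causality)
b0 stroke at J1  (1-jn J1 has f-setter on 3)
b4 stroke at J2  (C1: C, integral causality)
b1 stroke at J3  (common-e at J2 fixed by 4)
b5 stroke at R1  (J3: bond 1 brought effort, rest push out)

β0 →J1
β1 →J3
β2 →Sf1
β3 →I1
β4 →J2
β5 →R1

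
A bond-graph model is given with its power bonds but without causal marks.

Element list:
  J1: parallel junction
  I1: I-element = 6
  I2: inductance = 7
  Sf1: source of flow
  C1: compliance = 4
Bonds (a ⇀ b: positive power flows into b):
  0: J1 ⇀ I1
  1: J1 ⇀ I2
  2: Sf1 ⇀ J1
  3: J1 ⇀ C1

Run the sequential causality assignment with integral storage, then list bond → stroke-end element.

β2 →Sf1  (Sf1 (Sf) sets flow on bond)
β0 →I1  (I1 integral (f out))
β1 →I2  (prefer integral on I2)
β3 →J1  (only one effort-in slot at J1)

β0 →I1
β1 →I2
β2 →Sf1
β3 →J1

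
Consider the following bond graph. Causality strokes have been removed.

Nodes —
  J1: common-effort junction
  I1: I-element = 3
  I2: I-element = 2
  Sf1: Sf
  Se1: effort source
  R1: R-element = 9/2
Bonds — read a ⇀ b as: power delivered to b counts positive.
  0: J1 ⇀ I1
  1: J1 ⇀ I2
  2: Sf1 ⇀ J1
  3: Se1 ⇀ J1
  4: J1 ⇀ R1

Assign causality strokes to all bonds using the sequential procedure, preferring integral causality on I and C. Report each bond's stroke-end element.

β2 |Sf1  (source Sf1 imposes f)
β3 |J1  (Se1: effort source, stroke at far end)
β0 |I1  (common-e at J1 fixed by 3)
β1 |I2  (J1 effort already set via bond 3)
β4 |R1  (common-e at J1 fixed by 3)

b0 →I1
b1 →I2
b2 →Sf1
b3 →J1
b4 →R1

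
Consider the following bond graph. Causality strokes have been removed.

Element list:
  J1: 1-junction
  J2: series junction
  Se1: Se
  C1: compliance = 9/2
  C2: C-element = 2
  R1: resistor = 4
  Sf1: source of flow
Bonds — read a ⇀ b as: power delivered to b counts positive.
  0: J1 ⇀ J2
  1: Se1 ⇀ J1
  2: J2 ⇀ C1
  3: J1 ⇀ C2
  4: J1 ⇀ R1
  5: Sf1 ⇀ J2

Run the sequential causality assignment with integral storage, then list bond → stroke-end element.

#0 →J2
#1 →J1
#2 →J2
#3 →J1
#4 →J1
#5 →Sf1

b1 →J1  (Se1 (Se) sets effort on bond)
b5 →Sf1  (Sf1 fixes flow; stroke at Sf1)
b0 →J2  (common-f at J2 fixed by 5)
b2 →J2  (1-jn J2 has f-setter on 5)
b3 →J1  (1-jn J1 has f-setter on 0)
b4 →J1  (J1 flow already set via bond 0)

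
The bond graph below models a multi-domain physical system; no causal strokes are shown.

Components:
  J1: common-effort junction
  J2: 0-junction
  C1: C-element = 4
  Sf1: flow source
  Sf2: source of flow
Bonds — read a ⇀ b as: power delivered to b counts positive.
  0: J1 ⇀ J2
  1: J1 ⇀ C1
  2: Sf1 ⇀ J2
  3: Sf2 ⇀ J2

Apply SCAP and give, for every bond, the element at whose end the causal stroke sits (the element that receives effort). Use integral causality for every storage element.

β0 |J2
β1 |J1
β2 |Sf1
β3 |Sf2

bond 2 |Sf1  (source Sf1 imposes f)
bond 3 |Sf2  (Sf2: flow source, stroke at near end)
bond 0 |J2  (only one effort-in slot at J2)
bond 1 |J1  (closing 0-jn rule on J1)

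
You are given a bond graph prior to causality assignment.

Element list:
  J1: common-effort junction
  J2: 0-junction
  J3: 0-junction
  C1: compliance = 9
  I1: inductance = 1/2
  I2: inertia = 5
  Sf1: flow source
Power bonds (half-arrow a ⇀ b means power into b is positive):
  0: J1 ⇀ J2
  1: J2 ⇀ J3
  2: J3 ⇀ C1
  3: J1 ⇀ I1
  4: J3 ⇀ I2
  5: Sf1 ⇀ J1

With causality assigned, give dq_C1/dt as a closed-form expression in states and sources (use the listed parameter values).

b5 →Sf1  (Sf1 fixes flow; stroke at Sf1)
b2 →J3  (prefer integral on C1)
b1 →J2  (J3 effort already set via bond 2)
b4 →I2  (J3: bond 2 brought effort, rest push out)
b0 →J1  (common-e at J2 fixed by 1)
b3 →I1  (J1 effort already set via bond 0)

dq_C1/dt = F_Sf1 - 2*p_I1 - p_I2/5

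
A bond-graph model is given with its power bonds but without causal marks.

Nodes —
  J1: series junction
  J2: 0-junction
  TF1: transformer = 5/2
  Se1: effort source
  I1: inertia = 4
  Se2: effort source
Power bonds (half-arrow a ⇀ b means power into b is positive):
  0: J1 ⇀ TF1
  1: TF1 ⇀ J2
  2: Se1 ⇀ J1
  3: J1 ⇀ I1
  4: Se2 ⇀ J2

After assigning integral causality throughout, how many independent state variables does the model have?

#2 stroke→J1  (source Se1 imposes e)
#4 stroke→J2  (Se2: effort source, stroke at far end)
#1 stroke→TF1  (0-jn J2 has e-setter on 4)
#0 stroke→J1  (TF1 one-in-one-out from 1)
#3 stroke→I1  (only one flow-in slot at J1)

1  (I1 all integral)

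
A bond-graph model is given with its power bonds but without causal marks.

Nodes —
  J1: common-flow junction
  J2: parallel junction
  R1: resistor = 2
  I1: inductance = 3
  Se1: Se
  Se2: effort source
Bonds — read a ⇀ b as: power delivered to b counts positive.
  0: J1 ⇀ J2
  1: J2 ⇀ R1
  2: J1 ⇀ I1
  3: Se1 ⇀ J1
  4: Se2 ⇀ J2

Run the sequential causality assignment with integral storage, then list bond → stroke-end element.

b3 |J1  (Se1 fixes effort; stroke away)
b4 |J2  (Se2: effort source, stroke at far end)
b0 |J1  (0-jn J2 has e-setter on 4)
b1 |R1  (0-jn J2 has e-setter on 4)
b2 |I1  (only one flow-in slot at J1)

bond 0 stroke→J1
bond 1 stroke→R1
bond 2 stroke→I1
bond 3 stroke→J1
bond 4 stroke→J2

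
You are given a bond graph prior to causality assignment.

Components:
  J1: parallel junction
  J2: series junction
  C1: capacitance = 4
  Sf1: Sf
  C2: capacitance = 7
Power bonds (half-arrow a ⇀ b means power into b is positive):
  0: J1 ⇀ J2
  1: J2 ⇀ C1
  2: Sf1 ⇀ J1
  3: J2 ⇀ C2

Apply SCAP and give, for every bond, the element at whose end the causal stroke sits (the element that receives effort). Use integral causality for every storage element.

bond 2 |Sf1  (Sf1 fixes flow; stroke at Sf1)
bond 0 |J1  (only one effort-in slot at J1)
bond 1 |J2  (1-jn J2 has f-setter on 0)
bond 3 |J2  (J2: bond 0 brought flow, rest push out)

β0 stroke→J1
β1 stroke→J2
β2 stroke→Sf1
β3 stroke→J2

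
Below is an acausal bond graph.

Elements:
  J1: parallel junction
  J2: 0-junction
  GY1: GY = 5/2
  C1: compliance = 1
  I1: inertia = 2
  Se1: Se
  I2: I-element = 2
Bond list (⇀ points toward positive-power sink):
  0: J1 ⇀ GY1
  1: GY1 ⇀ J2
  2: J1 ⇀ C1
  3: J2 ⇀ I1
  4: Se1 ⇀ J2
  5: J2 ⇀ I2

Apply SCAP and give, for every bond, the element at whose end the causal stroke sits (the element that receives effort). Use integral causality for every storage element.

β0 stroke at GY1
β1 stroke at GY1
β2 stroke at J1
β3 stroke at I1
β4 stroke at J2
β5 stroke at I2

b4 →J2  (Se1 (Se) sets effort on bond)
b1 →GY1  (0-jn J2 has e-setter on 4)
b3 →I1  (J2: bond 4 brought effort, rest push out)
b5 →I2  (0-jn J2 has e-setter on 4)
b0 →GY1  (through GY1, causality inverts; strokes same side of GY1)
b2 →J1  (closing 0-jn rule on J1)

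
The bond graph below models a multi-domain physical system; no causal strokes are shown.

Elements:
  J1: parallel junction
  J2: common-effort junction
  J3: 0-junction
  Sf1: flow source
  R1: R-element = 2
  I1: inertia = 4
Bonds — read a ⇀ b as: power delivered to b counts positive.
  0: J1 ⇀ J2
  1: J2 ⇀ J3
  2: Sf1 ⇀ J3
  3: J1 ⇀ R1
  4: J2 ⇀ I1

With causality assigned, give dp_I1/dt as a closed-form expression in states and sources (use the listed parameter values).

dp_I1/dt = 2*F_Sf1 - p_I1/2

β2 →Sf1  (source Sf1 imposes f)
β1 →J3  (J3 needs exactly one e-in)
β4 →I1  (I1 integral (f out))
β0 →J2  (only one effort-in slot at J2)
β3 →J1  (J1: last free bond brings effort in)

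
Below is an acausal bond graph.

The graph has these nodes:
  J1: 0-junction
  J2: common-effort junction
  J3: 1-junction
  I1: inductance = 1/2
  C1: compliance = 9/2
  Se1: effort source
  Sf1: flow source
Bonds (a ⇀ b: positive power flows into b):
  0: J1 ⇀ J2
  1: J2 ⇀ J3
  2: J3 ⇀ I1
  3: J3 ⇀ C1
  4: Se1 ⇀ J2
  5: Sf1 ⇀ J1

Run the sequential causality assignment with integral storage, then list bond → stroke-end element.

#0 |J1
#1 |J3
#2 |I1
#3 |J3
#4 |J2
#5 |Sf1

#4 |J2  (source Se1 imposes e)
#5 |Sf1  (Sf1 fixes flow; stroke at Sf1)
#0 |J1  (J1: last free bond brings effort in)
#1 |J3  (common-e at J2 fixed by 4)
#2 |I1  (prefer integral on I1)
#3 |J3  (1-jn J3 has f-setter on 2)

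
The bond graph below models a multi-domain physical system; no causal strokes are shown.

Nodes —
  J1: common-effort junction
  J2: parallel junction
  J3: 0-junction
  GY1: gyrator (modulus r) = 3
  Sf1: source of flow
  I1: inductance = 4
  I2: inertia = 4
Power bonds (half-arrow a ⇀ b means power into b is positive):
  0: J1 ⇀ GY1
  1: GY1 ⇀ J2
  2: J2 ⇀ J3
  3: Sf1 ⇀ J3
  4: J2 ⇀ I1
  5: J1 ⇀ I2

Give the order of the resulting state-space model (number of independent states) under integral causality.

2  (I1, I2 all integral)

β3 |Sf1  (Sf1: flow source, stroke at near end)
β2 |J3  (J3 needs exactly one e-in)
β4 |I1  (I1 integral (f out))
β1 |J2  (only one effort-in slot at J2)
β0 |J1  (GY1: gyrator matches bond 1)
β5 |I2  (0-jn J1 has e-setter on 0)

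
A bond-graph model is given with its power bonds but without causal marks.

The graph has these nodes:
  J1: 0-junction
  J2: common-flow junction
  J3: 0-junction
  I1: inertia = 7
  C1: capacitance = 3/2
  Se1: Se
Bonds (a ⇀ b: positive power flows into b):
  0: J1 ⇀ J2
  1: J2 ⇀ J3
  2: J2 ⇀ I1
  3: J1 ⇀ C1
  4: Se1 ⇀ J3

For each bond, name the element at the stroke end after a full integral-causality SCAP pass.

bond 0 |J2
bond 1 |J2
bond 2 |I1
bond 3 |J1
bond 4 |J3

β4 stroke at J3  (Se1 fixes effort; stroke away)
β1 stroke at J2  (J3: bond 4 brought effort, rest push out)
β2 stroke at I1  (I1: I, integral causality)
β0 stroke at J2  (J2: bond 2 brought flow, rest push out)
β3 stroke at J1  (closing 0-jn rule on J1)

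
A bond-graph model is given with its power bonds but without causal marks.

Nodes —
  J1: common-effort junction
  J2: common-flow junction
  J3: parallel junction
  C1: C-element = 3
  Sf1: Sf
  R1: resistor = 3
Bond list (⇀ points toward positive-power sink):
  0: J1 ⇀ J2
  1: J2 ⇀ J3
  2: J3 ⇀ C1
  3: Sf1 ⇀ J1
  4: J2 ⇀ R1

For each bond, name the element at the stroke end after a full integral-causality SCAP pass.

β3 stroke→Sf1  (Sf1: flow source, stroke at near end)
β0 stroke→J1  (J1 needs exactly one e-in)
β1 stroke→J2  (1-jn J2 has f-setter on 0)
β4 stroke→J2  (J2 flow already set via bond 0)
β2 stroke→J3  (J3 needs exactly one e-in)

#0 →J1
#1 →J2
#2 →J3
#3 →Sf1
#4 →J2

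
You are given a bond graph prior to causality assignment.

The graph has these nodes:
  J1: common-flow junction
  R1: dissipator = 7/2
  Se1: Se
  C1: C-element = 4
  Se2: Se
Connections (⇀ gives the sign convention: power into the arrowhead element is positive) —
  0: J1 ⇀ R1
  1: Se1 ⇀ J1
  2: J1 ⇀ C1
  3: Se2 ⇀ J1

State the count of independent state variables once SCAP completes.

1  (C1 all integral)

b1 |J1  (Se1: effort source, stroke at far end)
b3 |J1  (Se2: effort source, stroke at far end)
b2 |J1  (C1 integral (e out))
b0 |R1  (only one flow-in slot at J1)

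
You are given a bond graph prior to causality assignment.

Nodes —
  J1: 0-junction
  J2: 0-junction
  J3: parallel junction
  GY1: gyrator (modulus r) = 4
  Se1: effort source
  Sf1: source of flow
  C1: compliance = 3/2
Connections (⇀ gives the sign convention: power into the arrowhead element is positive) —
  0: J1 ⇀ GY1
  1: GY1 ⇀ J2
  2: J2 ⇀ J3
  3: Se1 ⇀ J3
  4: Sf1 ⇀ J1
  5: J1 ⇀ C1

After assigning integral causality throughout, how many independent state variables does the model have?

1  (C1 all integral)

β3 →J3  (Se1: effort source, stroke at far end)
β4 →Sf1  (Sf1 (Sf) sets flow on bond)
β2 →J2  (J3 effort already set via bond 3)
β1 →GY1  (0-jn J2 has e-setter on 2)
β0 →GY1  (GY1 both-in/both-out from 1)
β5 →J1  (closing 0-jn rule on J1)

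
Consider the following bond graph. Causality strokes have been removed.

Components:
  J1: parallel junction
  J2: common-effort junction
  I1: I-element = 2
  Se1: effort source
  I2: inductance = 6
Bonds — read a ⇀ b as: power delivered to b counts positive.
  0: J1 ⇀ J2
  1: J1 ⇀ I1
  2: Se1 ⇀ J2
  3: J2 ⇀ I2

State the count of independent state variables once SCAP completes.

#2 stroke→J2  (Se1 fixes effort; stroke away)
#0 stroke→J1  (common-e at J2 fixed by 2)
#3 stroke→I2  (0-jn J2 has e-setter on 2)
#1 stroke→I1  (J1: bond 0 brought effort, rest push out)

2  (I1, I2 all integral)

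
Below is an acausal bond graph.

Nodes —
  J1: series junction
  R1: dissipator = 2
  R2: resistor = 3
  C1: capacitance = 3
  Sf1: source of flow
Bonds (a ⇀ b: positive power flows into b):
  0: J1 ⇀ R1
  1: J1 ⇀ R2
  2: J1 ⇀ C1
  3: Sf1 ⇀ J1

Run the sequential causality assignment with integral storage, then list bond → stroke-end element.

bond 3 stroke at Sf1  (Sf1 (Sf) sets flow on bond)
bond 0 stroke at J1  (1-jn J1 has f-setter on 3)
bond 1 stroke at J1  (1-jn J1 has f-setter on 3)
bond 2 stroke at J1  (J1: bond 3 brought flow, rest push out)

#0 stroke→J1
#1 stroke→J1
#2 stroke→J1
#3 stroke→Sf1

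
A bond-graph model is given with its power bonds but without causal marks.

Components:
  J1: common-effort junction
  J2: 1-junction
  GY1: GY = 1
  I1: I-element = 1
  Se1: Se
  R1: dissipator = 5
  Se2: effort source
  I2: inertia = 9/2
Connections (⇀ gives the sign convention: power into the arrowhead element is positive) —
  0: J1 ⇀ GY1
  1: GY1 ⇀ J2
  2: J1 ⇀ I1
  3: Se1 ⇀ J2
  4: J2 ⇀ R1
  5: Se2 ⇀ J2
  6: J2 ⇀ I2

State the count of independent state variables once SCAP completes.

2  (I1, I2 all integral)

b3 |J2  (Se1 (Se) sets effort on bond)
b5 |J2  (Se2: effort source, stroke at far end)
b2 |I1  (I1: I, integral causality)
b0 |J1  (closing 0-jn rule on J1)
b1 |J2  (GY GY1: same side as bond 0)
b6 |I2  (I2: I, integral causality)
b4 |J2  (J2 flow already set via bond 6)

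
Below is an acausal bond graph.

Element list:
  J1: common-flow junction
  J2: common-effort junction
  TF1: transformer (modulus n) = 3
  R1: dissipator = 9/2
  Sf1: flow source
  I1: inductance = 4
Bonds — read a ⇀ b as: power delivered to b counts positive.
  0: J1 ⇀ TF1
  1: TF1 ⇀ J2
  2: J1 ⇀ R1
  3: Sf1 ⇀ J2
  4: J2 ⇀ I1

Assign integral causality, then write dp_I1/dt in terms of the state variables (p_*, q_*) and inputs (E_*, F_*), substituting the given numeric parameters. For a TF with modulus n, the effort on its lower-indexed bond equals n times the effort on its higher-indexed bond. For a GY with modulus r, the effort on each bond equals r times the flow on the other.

#3 stroke→Sf1  (source Sf1 imposes f)
#4 stroke→I1  (prefer integral on I1)
#1 stroke→J2  (only one effort-in slot at J2)
#0 stroke→TF1  (TF1 one-in-one-out from 1)
#2 stroke→J1  (1-jn J1 has f-setter on 0)

dp_I1/dt = F_Sf1/2 - p_I1/8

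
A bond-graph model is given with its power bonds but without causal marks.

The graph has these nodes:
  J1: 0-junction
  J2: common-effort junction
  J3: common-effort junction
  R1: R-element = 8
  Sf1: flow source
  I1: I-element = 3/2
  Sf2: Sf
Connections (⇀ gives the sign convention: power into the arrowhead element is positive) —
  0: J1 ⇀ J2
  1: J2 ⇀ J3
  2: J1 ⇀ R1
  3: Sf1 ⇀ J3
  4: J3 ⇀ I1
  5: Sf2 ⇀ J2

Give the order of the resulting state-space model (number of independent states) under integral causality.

1  (I1 all integral)

#3 stroke→Sf1  (Sf1: flow source, stroke at near end)
#5 stroke→Sf2  (source Sf2 imposes f)
#4 stroke→I1  (prefer integral on I1)
#1 stroke→J3  (only one effort-in slot at J3)
#0 stroke→J2  (J2 needs exactly one e-in)
#2 stroke→J1  (J1: last free bond brings effort in)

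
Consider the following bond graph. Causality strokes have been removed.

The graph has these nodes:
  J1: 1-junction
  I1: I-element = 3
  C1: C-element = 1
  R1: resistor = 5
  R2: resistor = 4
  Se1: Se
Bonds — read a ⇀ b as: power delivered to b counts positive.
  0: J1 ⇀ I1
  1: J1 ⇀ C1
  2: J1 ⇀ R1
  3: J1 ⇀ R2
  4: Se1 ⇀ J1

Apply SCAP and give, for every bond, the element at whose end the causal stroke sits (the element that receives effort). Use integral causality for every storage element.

bond 0 →I1
bond 1 →J1
bond 2 →J1
bond 3 →J1
bond 4 →J1

bond 4 stroke at J1  (Se1 (Se) sets effort on bond)
bond 0 stroke at I1  (I1: I, integral causality)
bond 1 stroke at J1  (common-f at J1 fixed by 0)
bond 2 stroke at J1  (common-f at J1 fixed by 0)
bond 3 stroke at J1  (1-jn J1 has f-setter on 0)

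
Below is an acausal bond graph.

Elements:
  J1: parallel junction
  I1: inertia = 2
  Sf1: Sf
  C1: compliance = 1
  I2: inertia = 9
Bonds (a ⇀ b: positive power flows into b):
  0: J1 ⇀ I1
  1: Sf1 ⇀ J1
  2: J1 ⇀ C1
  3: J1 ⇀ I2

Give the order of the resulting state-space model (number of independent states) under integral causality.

#1 stroke→Sf1  (Sf1: flow source, stroke at near end)
#0 stroke→I1  (I1 outputs flow p/I1)
#2 stroke→J1  (C1 outputs effort q/C1)
#3 stroke→I2  (common-e at J1 fixed by 2)

3  (C1, I1, I2 all integral)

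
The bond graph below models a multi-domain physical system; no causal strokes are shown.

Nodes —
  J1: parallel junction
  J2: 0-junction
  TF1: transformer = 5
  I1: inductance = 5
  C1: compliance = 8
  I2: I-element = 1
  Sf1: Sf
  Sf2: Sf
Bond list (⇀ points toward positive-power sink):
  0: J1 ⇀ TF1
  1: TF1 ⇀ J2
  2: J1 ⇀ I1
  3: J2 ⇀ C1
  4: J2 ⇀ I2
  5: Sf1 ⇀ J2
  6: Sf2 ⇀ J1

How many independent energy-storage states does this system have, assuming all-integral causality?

bond 5 |Sf1  (Sf1 fixes flow; stroke at Sf1)
bond 6 |Sf2  (Sf2 (Sf) sets flow on bond)
bond 2 |I1  (I1 outputs flow p/I1)
bond 0 |J1  (only one effort-in slot at J1)
bond 1 |TF1  (TF TF1: opposite of bond 0)
bond 3 |J2  (C1: C, integral causality)
bond 4 |I2  (J2: bond 3 brought effort, rest push out)

3  (C1, I1, I2 all integral)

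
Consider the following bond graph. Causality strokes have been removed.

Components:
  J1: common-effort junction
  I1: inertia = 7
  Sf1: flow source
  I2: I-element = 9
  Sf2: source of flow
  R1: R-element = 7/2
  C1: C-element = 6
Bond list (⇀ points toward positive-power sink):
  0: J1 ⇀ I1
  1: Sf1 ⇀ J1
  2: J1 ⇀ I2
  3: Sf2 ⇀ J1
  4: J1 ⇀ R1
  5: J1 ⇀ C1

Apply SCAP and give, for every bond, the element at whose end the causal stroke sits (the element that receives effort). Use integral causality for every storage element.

b1 |Sf1  (Sf1 fixes flow; stroke at Sf1)
b3 |Sf2  (Sf2: flow source, stroke at near end)
b0 |I1  (prefer integral on I1)
b2 |I2  (prefer integral on I2)
b5 |J1  (C1 outputs effort q/C1)
b4 |R1  (J1: bond 5 brought effort, rest push out)

b0 |I1
b1 |Sf1
b2 |I2
b3 |Sf2
b4 |R1
b5 |J1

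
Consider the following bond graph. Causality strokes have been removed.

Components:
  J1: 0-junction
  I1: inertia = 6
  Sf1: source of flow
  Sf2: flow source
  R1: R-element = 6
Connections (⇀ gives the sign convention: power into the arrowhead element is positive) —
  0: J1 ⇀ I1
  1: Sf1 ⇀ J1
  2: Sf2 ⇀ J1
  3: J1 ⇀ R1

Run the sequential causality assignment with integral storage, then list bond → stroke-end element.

bond 0 |I1
bond 1 |Sf1
bond 2 |Sf2
bond 3 |J1

bond 1 |Sf1  (Sf1 (Sf) sets flow on bond)
bond 2 |Sf2  (Sf2 fixes flow; stroke at Sf2)
bond 0 |I1  (I1: I, integral causality)
bond 3 |J1  (only one effort-in slot at J1)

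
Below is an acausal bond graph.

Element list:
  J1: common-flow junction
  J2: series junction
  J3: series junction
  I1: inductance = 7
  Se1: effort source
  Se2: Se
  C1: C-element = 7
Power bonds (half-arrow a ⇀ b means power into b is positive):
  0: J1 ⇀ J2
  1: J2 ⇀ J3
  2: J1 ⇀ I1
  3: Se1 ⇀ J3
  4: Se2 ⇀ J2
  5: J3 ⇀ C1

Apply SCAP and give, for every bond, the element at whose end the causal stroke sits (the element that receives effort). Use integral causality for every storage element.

β3 →J3  (Se1: effort source, stroke at far end)
β4 →J2  (Se2 (Se) sets effort on bond)
β2 →I1  (prefer integral on I1)
β0 →J1  (common-f at J1 fixed by 2)
β1 →J2  (J2: bond 0 brought flow, rest push out)
β5 →J3  (common-f at J3 fixed by 1)

b0 stroke→J1
b1 stroke→J2
b2 stroke→I1
b3 stroke→J3
b4 stroke→J2
b5 stroke→J3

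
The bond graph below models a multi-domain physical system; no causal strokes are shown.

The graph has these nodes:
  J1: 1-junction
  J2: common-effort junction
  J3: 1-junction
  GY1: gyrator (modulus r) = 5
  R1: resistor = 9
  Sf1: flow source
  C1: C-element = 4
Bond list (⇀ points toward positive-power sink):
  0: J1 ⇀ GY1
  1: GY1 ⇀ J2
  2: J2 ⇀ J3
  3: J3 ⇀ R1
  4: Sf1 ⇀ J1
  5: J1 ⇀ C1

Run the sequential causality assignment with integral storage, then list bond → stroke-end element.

b0 stroke→J1
b1 stroke→J2
b2 stroke→J3
b3 stroke→R1
b4 stroke→Sf1
b5 stroke→J1

b4 →Sf1  (Sf1 (Sf) sets flow on bond)
b0 →J1  (common-f at J1 fixed by 4)
b5 →J1  (1-jn J1 has f-setter on 4)
b1 →J2  (GY1: gyrator matches bond 0)
b2 →J3  (0-jn J2 has e-setter on 1)
b3 →R1  (closing 1-jn rule on J3)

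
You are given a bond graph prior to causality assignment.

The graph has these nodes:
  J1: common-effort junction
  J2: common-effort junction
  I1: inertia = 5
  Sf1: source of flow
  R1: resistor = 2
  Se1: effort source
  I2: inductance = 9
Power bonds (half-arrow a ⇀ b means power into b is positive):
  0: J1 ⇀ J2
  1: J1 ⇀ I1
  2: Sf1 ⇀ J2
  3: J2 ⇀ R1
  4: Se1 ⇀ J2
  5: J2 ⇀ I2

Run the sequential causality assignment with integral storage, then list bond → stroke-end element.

bond 2 stroke at Sf1  (Sf1 fixes flow; stroke at Sf1)
bond 4 stroke at J2  (Se1: effort source, stroke at far end)
bond 0 stroke at J1  (common-e at J2 fixed by 4)
bond 3 stroke at R1  (J2 effort already set via bond 4)
bond 5 stroke at I2  (J2 effort already set via bond 4)
bond 1 stroke at I1  (J1: bond 0 brought effort, rest push out)

#0 →J1
#1 →I1
#2 →Sf1
#3 →R1
#4 →J2
#5 →I2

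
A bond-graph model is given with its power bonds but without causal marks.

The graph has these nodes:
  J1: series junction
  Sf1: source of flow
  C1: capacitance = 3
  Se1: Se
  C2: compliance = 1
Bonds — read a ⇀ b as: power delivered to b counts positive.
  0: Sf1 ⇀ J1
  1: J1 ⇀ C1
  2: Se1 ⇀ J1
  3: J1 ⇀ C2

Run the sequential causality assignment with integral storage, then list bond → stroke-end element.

β0 →Sf1
β1 →J1
β2 →J1
β3 →J1

b0 stroke→Sf1  (Sf1: flow source, stroke at near end)
b2 stroke→J1  (Se1 (Se) sets effort on bond)
b1 stroke→J1  (1-jn J1 has f-setter on 0)
b3 stroke→J1  (J1 flow already set via bond 0)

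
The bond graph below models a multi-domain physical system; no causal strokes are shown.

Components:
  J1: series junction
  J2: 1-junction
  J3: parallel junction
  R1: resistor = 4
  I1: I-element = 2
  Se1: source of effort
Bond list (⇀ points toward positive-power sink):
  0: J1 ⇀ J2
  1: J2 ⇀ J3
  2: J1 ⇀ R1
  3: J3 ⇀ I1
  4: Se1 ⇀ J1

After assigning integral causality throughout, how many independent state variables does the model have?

1  (I1 all integral)

β4 |J1  (Se1 (Se) sets effort on bond)
β3 |I1  (I1: I, integral causality)
β1 |J3  (J3: last free bond brings effort in)
β0 |J2  (common-f at J2 fixed by 1)
β2 |J1  (J1 flow already set via bond 0)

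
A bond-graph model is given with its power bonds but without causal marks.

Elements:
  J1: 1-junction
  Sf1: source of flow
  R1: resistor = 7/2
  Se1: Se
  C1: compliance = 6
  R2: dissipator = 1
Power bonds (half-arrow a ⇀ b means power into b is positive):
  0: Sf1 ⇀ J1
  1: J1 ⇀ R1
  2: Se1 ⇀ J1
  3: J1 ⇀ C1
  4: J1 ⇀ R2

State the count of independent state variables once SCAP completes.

1  (C1 all integral)

#0 stroke→Sf1  (Sf1 (Sf) sets flow on bond)
#2 stroke→J1  (Se1 fixes effort; stroke away)
#1 stroke→J1  (common-f at J1 fixed by 0)
#3 stroke→J1  (common-f at J1 fixed by 0)
#4 stroke→J1  (1-jn J1 has f-setter on 0)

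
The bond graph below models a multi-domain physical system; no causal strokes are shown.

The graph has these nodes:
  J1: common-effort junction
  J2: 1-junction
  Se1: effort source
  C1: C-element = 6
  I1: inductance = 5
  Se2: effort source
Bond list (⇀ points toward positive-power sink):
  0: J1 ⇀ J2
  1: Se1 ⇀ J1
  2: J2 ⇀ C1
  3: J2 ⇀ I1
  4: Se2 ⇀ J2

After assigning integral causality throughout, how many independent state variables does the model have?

β1 stroke at J1  (Se1: effort source, stroke at far end)
β4 stroke at J2  (source Se2 imposes e)
β0 stroke at J2  (0-jn J1 has e-setter on 1)
β2 stroke at J2  (C1 integral (e out))
β3 stroke at I1  (J2 needs exactly one f-in)

2  (C1, I1 all integral)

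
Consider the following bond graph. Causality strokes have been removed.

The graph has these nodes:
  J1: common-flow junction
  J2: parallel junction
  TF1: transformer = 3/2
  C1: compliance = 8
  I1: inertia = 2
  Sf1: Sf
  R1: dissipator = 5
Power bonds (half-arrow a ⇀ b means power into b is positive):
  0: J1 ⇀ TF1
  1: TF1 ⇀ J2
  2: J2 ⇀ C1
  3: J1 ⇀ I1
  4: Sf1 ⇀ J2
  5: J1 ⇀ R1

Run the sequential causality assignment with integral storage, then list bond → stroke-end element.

β4 stroke→Sf1  (Sf1 (Sf) sets flow on bond)
β2 stroke→J2  (C1 integral (e out))
β1 stroke→TF1  (J2: bond 2 brought effort, rest push out)
β0 stroke→J1  (TF1 one-in-one-out from 1)
β3 stroke→I1  (I1 integral (f out))
β5 stroke→J1  (1-jn J1 has f-setter on 3)

bond 0 stroke→J1
bond 1 stroke→TF1
bond 2 stroke→J2
bond 3 stroke→I1
bond 4 stroke→Sf1
bond 5 stroke→J1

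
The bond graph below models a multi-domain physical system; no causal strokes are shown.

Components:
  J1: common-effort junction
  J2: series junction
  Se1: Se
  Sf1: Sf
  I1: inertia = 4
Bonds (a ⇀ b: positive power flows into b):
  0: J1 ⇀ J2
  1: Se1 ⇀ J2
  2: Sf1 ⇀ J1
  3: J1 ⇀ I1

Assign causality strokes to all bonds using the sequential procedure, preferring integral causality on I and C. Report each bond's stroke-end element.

β1 stroke→J2  (Se1 fixes effort; stroke away)
β2 stroke→Sf1  (Sf1 (Sf) sets flow on bond)
β0 stroke→J1  (only one flow-in slot at J2)
β3 stroke→I1  (common-e at J1 fixed by 0)

bond 0 stroke→J1
bond 1 stroke→J2
bond 2 stroke→Sf1
bond 3 stroke→I1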